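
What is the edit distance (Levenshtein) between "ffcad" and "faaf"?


Computing edit distance: "ffcad" -> "faaf"
DP table:
           f    a    a    f
      0    1    2    3    4
  f   1    0    1    2    3
  f   2    1    1    2    2
  c   3    2    2    2    3
  a   4    3    2    2    3
  d   5    4    3    3    3
Edit distance = dp[5][4] = 3

3


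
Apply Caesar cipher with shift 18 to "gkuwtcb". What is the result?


Caesar cipher: shift "gkuwtcb" by 18
  'g' (pos 6) + 18 = pos 24 = 'y'
  'k' (pos 10) + 18 = pos 2 = 'c'
  'u' (pos 20) + 18 = pos 12 = 'm'
  'w' (pos 22) + 18 = pos 14 = 'o'
  't' (pos 19) + 18 = pos 11 = 'l'
  'c' (pos 2) + 18 = pos 20 = 'u'
  'b' (pos 1) + 18 = pos 19 = 't'
Result: ycmolut

ycmolut


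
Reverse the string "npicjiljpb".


Input: npicjiljpb
Reading characters right to left:
  Position 9: 'b'
  Position 8: 'p'
  Position 7: 'j'
  Position 6: 'l'
  Position 5: 'i'
  Position 4: 'j'
  Position 3: 'c'
  Position 2: 'i'
  Position 1: 'p'
  Position 0: 'n'
Reversed: bpjlijcipn

bpjlijcipn


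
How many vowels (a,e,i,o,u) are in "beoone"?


Input: beoone
Checking each character:
  'b' at position 0: consonant
  'e' at position 1: vowel (running total: 1)
  'o' at position 2: vowel (running total: 2)
  'o' at position 3: vowel (running total: 3)
  'n' at position 4: consonant
  'e' at position 5: vowel (running total: 4)
Total vowels: 4

4


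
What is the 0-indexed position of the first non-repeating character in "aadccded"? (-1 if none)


Input: aadccded
Character frequencies:
  'a': 2
  'c': 2
  'd': 3
  'e': 1
Scanning left to right for freq == 1:
  Position 0 ('a'): freq=2, skip
  Position 1 ('a'): freq=2, skip
  Position 2 ('d'): freq=3, skip
  Position 3 ('c'): freq=2, skip
  Position 4 ('c'): freq=2, skip
  Position 5 ('d'): freq=3, skip
  Position 6 ('e'): unique! => answer = 6

6


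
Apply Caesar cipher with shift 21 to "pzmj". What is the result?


Caesar cipher: shift "pzmj" by 21
  'p' (pos 15) + 21 = pos 10 = 'k'
  'z' (pos 25) + 21 = pos 20 = 'u'
  'm' (pos 12) + 21 = pos 7 = 'h'
  'j' (pos 9) + 21 = pos 4 = 'e'
Result: kuhe

kuhe


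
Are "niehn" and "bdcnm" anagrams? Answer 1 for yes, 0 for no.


Strings: "niehn", "bdcnm"
Sorted first:  ehinn
Sorted second: bcdmn
Differ at position 0: 'e' vs 'b' => not anagrams

0


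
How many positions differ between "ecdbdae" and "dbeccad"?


Comparing "ecdbdae" and "dbeccad" position by position:
  Position 0: 'e' vs 'd' => DIFFER
  Position 1: 'c' vs 'b' => DIFFER
  Position 2: 'd' vs 'e' => DIFFER
  Position 3: 'b' vs 'c' => DIFFER
  Position 4: 'd' vs 'c' => DIFFER
  Position 5: 'a' vs 'a' => same
  Position 6: 'e' vs 'd' => DIFFER
Positions that differ: 6

6


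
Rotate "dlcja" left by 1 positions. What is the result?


Input: "dlcja", rotate left by 1
First 1 characters: "d"
Remaining characters: "lcja"
Concatenate remaining + first: "lcja" + "d" = "lcjad"

lcjad


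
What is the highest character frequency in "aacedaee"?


Input: aacedaee
Character counts:
  'a': 3
  'c': 1
  'd': 1
  'e': 3
Maximum frequency: 3

3


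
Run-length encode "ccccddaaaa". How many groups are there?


Input: ccccddaaaa
Scanning for consecutive runs:
  Group 1: 'c' x 4 (positions 0-3)
  Group 2: 'd' x 2 (positions 4-5)
  Group 3: 'a' x 4 (positions 6-9)
Total groups: 3

3


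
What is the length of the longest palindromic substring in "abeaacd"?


Input: "abeaacd"
Checking substrings for palindromes:
  [3:5] "aa" (len 2) => palindrome
Longest palindromic substring: "aa" with length 2

2


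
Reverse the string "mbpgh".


Input: mbpgh
Reading characters right to left:
  Position 4: 'h'
  Position 3: 'g'
  Position 2: 'p'
  Position 1: 'b'
  Position 0: 'm'
Reversed: hgpbm

hgpbm


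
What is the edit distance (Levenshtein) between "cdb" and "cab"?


Computing edit distance: "cdb" -> "cab"
DP table:
           c    a    b
      0    1    2    3
  c   1    0    1    2
  d   2    1    1    2
  b   3    2    2    1
Edit distance = dp[3][3] = 1

1


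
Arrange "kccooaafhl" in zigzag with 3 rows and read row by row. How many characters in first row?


Zigzag "kccooaafhl" into 3 rows:
Placing characters:
  'k' => row 0
  'c' => row 1
  'c' => row 2
  'o' => row 1
  'o' => row 0
  'a' => row 1
  'a' => row 2
  'f' => row 1
  'h' => row 0
  'l' => row 1
Rows:
  Row 0: "koh"
  Row 1: "coafl"
  Row 2: "ca"
First row length: 3

3


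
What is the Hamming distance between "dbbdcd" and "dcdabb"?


Comparing "dbbdcd" and "dcdabb" position by position:
  Position 0: 'd' vs 'd' => same
  Position 1: 'b' vs 'c' => differ
  Position 2: 'b' vs 'd' => differ
  Position 3: 'd' vs 'a' => differ
  Position 4: 'c' vs 'b' => differ
  Position 5: 'd' vs 'b' => differ
Total differences (Hamming distance): 5

5


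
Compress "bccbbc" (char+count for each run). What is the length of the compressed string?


Input: bccbbc
Runs:
  'b' x 1 => "b1"
  'c' x 2 => "c2"
  'b' x 2 => "b2"
  'c' x 1 => "c1"
Compressed: "b1c2b2c1"
Compressed length: 8

8


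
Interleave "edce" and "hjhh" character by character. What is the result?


Interleaving "edce" and "hjhh":
  Position 0: 'e' from first, 'h' from second => "eh"
  Position 1: 'd' from first, 'j' from second => "dj"
  Position 2: 'c' from first, 'h' from second => "ch"
  Position 3: 'e' from first, 'h' from second => "eh"
Result: ehdjcheh

ehdjcheh


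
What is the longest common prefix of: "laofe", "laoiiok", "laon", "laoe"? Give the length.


Words: laofe, laoiiok, laon, laoe
  Position 0: all 'l' => match
  Position 1: all 'a' => match
  Position 2: all 'o' => match
  Position 3: ('f', 'i', 'n', 'e') => mismatch, stop
LCP = "lao" (length 3)

3


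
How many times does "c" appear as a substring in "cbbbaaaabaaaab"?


Searching for "c" in "cbbbaaaabaaaab"
Scanning each position:
  Position 0: "c" => MATCH
  Position 1: "b" => no
  Position 2: "b" => no
  Position 3: "b" => no
  Position 4: "a" => no
  Position 5: "a" => no
  Position 6: "a" => no
  Position 7: "a" => no
  Position 8: "b" => no
  Position 9: "a" => no
  Position 10: "a" => no
  Position 11: "a" => no
  Position 12: "a" => no
  Position 13: "b" => no
Total occurrences: 1

1


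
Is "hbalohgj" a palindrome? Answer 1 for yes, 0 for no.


Input: hbalohgj
Reversed: jgholabh
  Compare pos 0 ('h') with pos 7 ('j'): MISMATCH
  Compare pos 1 ('b') with pos 6 ('g'): MISMATCH
  Compare pos 2 ('a') with pos 5 ('h'): MISMATCH
  Compare pos 3 ('l') with pos 4 ('o'): MISMATCH
Result: not a palindrome

0


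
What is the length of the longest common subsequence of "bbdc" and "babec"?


LCS of "bbdc" and "babec"
DP table:
           b    a    b    e    c
      0    0    0    0    0    0
  b   0    1    1    1    1    1
  b   0    1    1    2    2    2
  d   0    1    1    2    2    2
  c   0    1    1    2    2    3
LCS length = dp[4][5] = 3

3


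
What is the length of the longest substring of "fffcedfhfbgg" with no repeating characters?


Input: "fffcedfhfbgg"
Sliding window (track last position of each char):
  Position 0 ('f'): window [0,0] length 1 -- new best
  Position 1 ('f'): repeat (last at 0), move window start to 1
  Position 1 ('f'): window [1,1] length 1
  Position 2 ('f'): repeat (last at 1), move window start to 2
  Position 2 ('f'): window [2,2] length 1
  Position 3 ('c'): window [2,3] length 2 -- new best
  Position 4 ('e'): window [2,4] length 3 -- new best
  Position 5 ('d'): window [2,5] length 4 -- new best
  Position 6 ('f'): repeat (last at 2), move window start to 3
  Position 6 ('f'): window [3,6] length 4
  Position 7 ('h'): window [3,7] length 5 -- new best
  Position 8 ('f'): repeat (last at 6), move window start to 7
  Position 8 ('f'): window [7,8] length 2
  Position 9 ('b'): window [7,9] length 3
  Position 10 ('g'): window [7,10] length 4
  Position 11 ('g'): repeat (last at 10), move window start to 11
  Position 11 ('g'): window [11,11] length 1
Longest substring with no repeats: "cedfh" with length 5

5


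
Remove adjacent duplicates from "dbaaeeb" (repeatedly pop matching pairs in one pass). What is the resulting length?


Input: dbaaeeb
Stack-based adjacent duplicate removal:
  Read 'd': push. Stack: d
  Read 'b': push. Stack: db
  Read 'a': push. Stack: dba
  Read 'a': matches stack top 'a' => pop. Stack: db
  Read 'e': push. Stack: dbe
  Read 'e': matches stack top 'e' => pop. Stack: db
  Read 'b': matches stack top 'b' => pop. Stack: d
Final stack: "d" (length 1)

1


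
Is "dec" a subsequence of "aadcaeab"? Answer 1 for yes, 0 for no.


Check if "dec" is a subsequence of "aadcaeab"
Greedy scan:
  Position 0 ('a'): no match needed
  Position 1 ('a'): no match needed
  Position 2 ('d'): matches sub[0] = 'd'
  Position 3 ('c'): no match needed
  Position 4 ('a'): no match needed
  Position 5 ('e'): matches sub[1] = 'e'
  Position 6 ('a'): no match needed
  Position 7 ('b'): no match needed
Only matched 2/3 characters => not a subsequence

0


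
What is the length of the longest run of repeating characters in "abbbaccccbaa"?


Input: "abbbaccccbaa"
Scanning for longest run:
  Position 1 ('b'): new char, reset run to 1
  Position 2 ('b'): continues run of 'b', length=2
  Position 3 ('b'): continues run of 'b', length=3
  Position 4 ('a'): new char, reset run to 1
  Position 5 ('c'): new char, reset run to 1
  Position 6 ('c'): continues run of 'c', length=2
  Position 7 ('c'): continues run of 'c', length=3
  Position 8 ('c'): continues run of 'c', length=4
  Position 9 ('b'): new char, reset run to 1
  Position 10 ('a'): new char, reset run to 1
  Position 11 ('a'): continues run of 'a', length=2
Longest run: 'c' with length 4

4


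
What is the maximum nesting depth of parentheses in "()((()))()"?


Input: "()((()))()"
Tracking depth:
  Position 0 '(': depth becomes 1
  Position 1 ')': depth becomes 0
  Position 2 '(': depth becomes 1
  Position 3 '(': depth becomes 2
  Position 4 '(': depth becomes 3
  Position 5 ')': depth becomes 2
  Position 6 ')': depth becomes 1
  Position 7 ')': depth becomes 0
  Position 8 '(': depth becomes 1
  Position 9 ')': depth becomes 0
Maximum depth reached: 3

3


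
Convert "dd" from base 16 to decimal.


Input: "dd" in base 16
Positional expansion:
  Digit 'd' (value 13) x 16^1 = 208
  Digit 'd' (value 13) x 16^0 = 13
Sum = 221

221


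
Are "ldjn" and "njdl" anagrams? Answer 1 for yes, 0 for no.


Strings: "ldjn", "njdl"
Sorted first:  djln
Sorted second: djln
Sorted forms match => anagrams

1


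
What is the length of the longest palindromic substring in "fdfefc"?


Input: "fdfefc"
Checking substrings for palindromes:
  [0:3] "fdf" (len 3) => palindrome
  [2:5] "fef" (len 3) => palindrome
Longest palindromic substring: "fdf" with length 3

3


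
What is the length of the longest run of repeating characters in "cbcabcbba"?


Input: "cbcabcbba"
Scanning for longest run:
  Position 1 ('b'): new char, reset run to 1
  Position 2 ('c'): new char, reset run to 1
  Position 3 ('a'): new char, reset run to 1
  Position 4 ('b'): new char, reset run to 1
  Position 5 ('c'): new char, reset run to 1
  Position 6 ('b'): new char, reset run to 1
  Position 7 ('b'): continues run of 'b', length=2
  Position 8 ('a'): new char, reset run to 1
Longest run: 'b' with length 2

2


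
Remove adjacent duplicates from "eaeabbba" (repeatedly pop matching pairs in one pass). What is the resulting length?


Input: eaeabbba
Stack-based adjacent duplicate removal:
  Read 'e': push. Stack: e
  Read 'a': push. Stack: ea
  Read 'e': push. Stack: eae
  Read 'a': push. Stack: eaea
  Read 'b': push. Stack: eaeab
  Read 'b': matches stack top 'b' => pop. Stack: eaea
  Read 'b': push. Stack: eaeab
  Read 'a': push. Stack: eaeaba
Final stack: "eaeaba" (length 6)

6


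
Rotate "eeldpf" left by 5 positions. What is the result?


Input: "eeldpf", rotate left by 5
First 5 characters: "eeldp"
Remaining characters: "f"
Concatenate remaining + first: "f" + "eeldp" = "feeldp"

feeldp


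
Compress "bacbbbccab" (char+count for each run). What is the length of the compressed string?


Input: bacbbbccab
Runs:
  'b' x 1 => "b1"
  'a' x 1 => "a1"
  'c' x 1 => "c1"
  'b' x 3 => "b3"
  'c' x 2 => "c2"
  'a' x 1 => "a1"
  'b' x 1 => "b1"
Compressed: "b1a1c1b3c2a1b1"
Compressed length: 14

14


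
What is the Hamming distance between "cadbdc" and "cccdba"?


Comparing "cadbdc" and "cccdba" position by position:
  Position 0: 'c' vs 'c' => same
  Position 1: 'a' vs 'c' => differ
  Position 2: 'd' vs 'c' => differ
  Position 3: 'b' vs 'd' => differ
  Position 4: 'd' vs 'b' => differ
  Position 5: 'c' vs 'a' => differ
Total differences (Hamming distance): 5

5


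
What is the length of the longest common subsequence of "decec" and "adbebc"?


LCS of "decec" and "adbebc"
DP table:
           a    d    b    e    b    c
      0    0    0    0    0    0    0
  d   0    0    1    1    1    1    1
  e   0    0    1    1    2    2    2
  c   0    0    1    1    2    2    3
  e   0    0    1    1    2    2    3
  c   0    0    1    1    2    2    3
LCS length = dp[5][6] = 3

3


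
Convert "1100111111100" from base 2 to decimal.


Input: "1100111111100" in base 2
Positional expansion:
  Digit '1' (value 1) x 2^12 = 4096
  Digit '1' (value 1) x 2^11 = 2048
  Digit '0' (value 0) x 2^10 = 0
  Digit '0' (value 0) x 2^9 = 0
  Digit '1' (value 1) x 2^8 = 256
  Digit '1' (value 1) x 2^7 = 128
  Digit '1' (value 1) x 2^6 = 64
  Digit '1' (value 1) x 2^5 = 32
  Digit '1' (value 1) x 2^4 = 16
  Digit '1' (value 1) x 2^3 = 8
  Digit '1' (value 1) x 2^2 = 4
  Digit '0' (value 0) x 2^1 = 0
  Digit '0' (value 0) x 2^0 = 0
Sum = 6652

6652


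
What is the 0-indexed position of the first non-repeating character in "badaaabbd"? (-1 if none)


Input: badaaabbd
Character frequencies:
  'a': 4
  'b': 3
  'd': 2
Scanning left to right for freq == 1:
  Position 0 ('b'): freq=3, skip
  Position 1 ('a'): freq=4, skip
  Position 2 ('d'): freq=2, skip
  Position 3 ('a'): freq=4, skip
  Position 4 ('a'): freq=4, skip
  Position 5 ('a'): freq=4, skip
  Position 6 ('b'): freq=3, skip
  Position 7 ('b'): freq=3, skip
  Position 8 ('d'): freq=2, skip
  No unique character found => answer = -1

-1


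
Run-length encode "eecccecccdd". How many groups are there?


Input: eecccecccdd
Scanning for consecutive runs:
  Group 1: 'e' x 2 (positions 0-1)
  Group 2: 'c' x 3 (positions 2-4)
  Group 3: 'e' x 1 (positions 5-5)
  Group 4: 'c' x 3 (positions 6-8)
  Group 5: 'd' x 2 (positions 9-10)
Total groups: 5

5


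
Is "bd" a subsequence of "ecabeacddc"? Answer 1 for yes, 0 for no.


Check if "bd" is a subsequence of "ecabeacddc"
Greedy scan:
  Position 0 ('e'): no match needed
  Position 1 ('c'): no match needed
  Position 2 ('a'): no match needed
  Position 3 ('b'): matches sub[0] = 'b'
  Position 4 ('e'): no match needed
  Position 5 ('a'): no match needed
  Position 6 ('c'): no match needed
  Position 7 ('d'): matches sub[1] = 'd'
  Position 8 ('d'): no match needed
  Position 9 ('c'): no match needed
All 2 characters matched => is a subsequence

1


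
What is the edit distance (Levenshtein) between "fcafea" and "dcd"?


Computing edit distance: "fcafea" -> "dcd"
DP table:
           d    c    d
      0    1    2    3
  f   1    1    2    3
  c   2    2    1    2
  a   3    3    2    2
  f   4    4    3    3
  e   5    5    4    4
  a   6    6    5    5
Edit distance = dp[6][3] = 5

5


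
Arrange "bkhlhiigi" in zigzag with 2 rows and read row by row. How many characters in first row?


Zigzag "bkhlhiigi" into 2 rows:
Placing characters:
  'b' => row 0
  'k' => row 1
  'h' => row 0
  'l' => row 1
  'h' => row 0
  'i' => row 1
  'i' => row 0
  'g' => row 1
  'i' => row 0
Rows:
  Row 0: "bhhii"
  Row 1: "klig"
First row length: 5

5


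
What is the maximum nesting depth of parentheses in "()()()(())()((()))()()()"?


Input: "()()()(())()((()))()()()"
Tracking depth:
  Position 0 '(': depth becomes 1
  Position 1 ')': depth becomes 0
  Position 2 '(': depth becomes 1
  Position 3 ')': depth becomes 0
  Position 4 '(': depth becomes 1
  Position 5 ')': depth becomes 0
  Position 6 '(': depth becomes 1
  Position 7 '(': depth becomes 2
  Position 8 ')': depth becomes 1
  Position 9 ')': depth becomes 0
  Position 10 '(': depth becomes 1
  Position 11 ')': depth becomes 0
  Position 12 '(': depth becomes 1
  Position 13 '(': depth becomes 2
  Position 14 '(': depth becomes 3
  Position 15 ')': depth becomes 2
  Position 16 ')': depth becomes 1
  Position 17 ')': depth becomes 0
  Position 18 '(': depth becomes 1
  Position 19 ')': depth becomes 0
  Position 20 '(': depth becomes 1
  Position 21 ')': depth becomes 0
  Position 22 '(': depth becomes 1
  Position 23 ')': depth becomes 0
Maximum depth reached: 3

3


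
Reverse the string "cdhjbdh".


Input: cdhjbdh
Reading characters right to left:
  Position 6: 'h'
  Position 5: 'd'
  Position 4: 'b'
  Position 3: 'j'
  Position 2: 'h'
  Position 1: 'd'
  Position 0: 'c'
Reversed: hdbjhdc

hdbjhdc


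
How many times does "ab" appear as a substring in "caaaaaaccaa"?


Searching for "ab" in "caaaaaaccaa"
Scanning each position:
  Position 0: "ca" => no
  Position 1: "aa" => no
  Position 2: "aa" => no
  Position 3: "aa" => no
  Position 4: "aa" => no
  Position 5: "aa" => no
  Position 6: "ac" => no
  Position 7: "cc" => no
  Position 8: "ca" => no
  Position 9: "aa" => no
Total occurrences: 0

0


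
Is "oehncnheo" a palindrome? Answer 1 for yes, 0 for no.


Input: oehncnheo
Reversed: oehncnheo
  Compare pos 0 ('o') with pos 8 ('o'): match
  Compare pos 1 ('e') with pos 7 ('e'): match
  Compare pos 2 ('h') with pos 6 ('h'): match
  Compare pos 3 ('n') with pos 5 ('n'): match
Result: palindrome

1


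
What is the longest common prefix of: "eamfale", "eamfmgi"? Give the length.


Words: eamfale, eamfmgi
  Position 0: all 'e' => match
  Position 1: all 'a' => match
  Position 2: all 'm' => match
  Position 3: all 'f' => match
  Position 4: ('a', 'm') => mismatch, stop
LCP = "eamf" (length 4)

4


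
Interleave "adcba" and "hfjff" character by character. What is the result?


Interleaving "adcba" and "hfjff":
  Position 0: 'a' from first, 'h' from second => "ah"
  Position 1: 'd' from first, 'f' from second => "df"
  Position 2: 'c' from first, 'j' from second => "cj"
  Position 3: 'b' from first, 'f' from second => "bf"
  Position 4: 'a' from first, 'f' from second => "af"
Result: ahdfcjbfaf

ahdfcjbfaf


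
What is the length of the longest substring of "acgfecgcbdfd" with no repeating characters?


Input: "acgfecgcbdfd"
Sliding window (track last position of each char):
  Position 0 ('a'): window [0,0] length 1 -- new best
  Position 1 ('c'): window [0,1] length 2 -- new best
  Position 2 ('g'): window [0,2] length 3 -- new best
  Position 3 ('f'): window [0,3] length 4 -- new best
  Position 4 ('e'): window [0,4] length 5 -- new best
  Position 5 ('c'): repeat (last at 1), move window start to 2
  Position 5 ('c'): window [2,5] length 4
  Position 6 ('g'): repeat (last at 2), move window start to 3
  Position 6 ('g'): window [3,6] length 4
  Position 7 ('c'): repeat (last at 5), move window start to 6
  Position 7 ('c'): window [6,7] length 2
  Position 8 ('b'): window [6,8] length 3
  Position 9 ('d'): window [6,9] length 4
  Position 10 ('f'): window [6,10] length 5
  Position 11 ('d'): repeat (last at 9), move window start to 10
  Position 11 ('d'): window [10,11] length 2
Longest substring with no repeats: "acgfe" with length 5

5


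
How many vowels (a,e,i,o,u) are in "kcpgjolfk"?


Input: kcpgjolfk
Checking each character:
  'k' at position 0: consonant
  'c' at position 1: consonant
  'p' at position 2: consonant
  'g' at position 3: consonant
  'j' at position 4: consonant
  'o' at position 5: vowel (running total: 1)
  'l' at position 6: consonant
  'f' at position 7: consonant
  'k' at position 8: consonant
Total vowels: 1

1


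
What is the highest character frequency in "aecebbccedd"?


Input: aecebbccedd
Character counts:
  'a': 1
  'b': 2
  'c': 3
  'd': 2
  'e': 3
Maximum frequency: 3

3


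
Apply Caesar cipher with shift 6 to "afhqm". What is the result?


Caesar cipher: shift "afhqm" by 6
  'a' (pos 0) + 6 = pos 6 = 'g'
  'f' (pos 5) + 6 = pos 11 = 'l'
  'h' (pos 7) + 6 = pos 13 = 'n'
  'q' (pos 16) + 6 = pos 22 = 'w'
  'm' (pos 12) + 6 = pos 18 = 's'
Result: glnws

glnws


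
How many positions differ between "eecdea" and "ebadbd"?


Comparing "eecdea" and "ebadbd" position by position:
  Position 0: 'e' vs 'e' => same
  Position 1: 'e' vs 'b' => DIFFER
  Position 2: 'c' vs 'a' => DIFFER
  Position 3: 'd' vs 'd' => same
  Position 4: 'e' vs 'b' => DIFFER
  Position 5: 'a' vs 'd' => DIFFER
Positions that differ: 4

4


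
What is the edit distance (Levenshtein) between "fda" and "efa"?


Computing edit distance: "fda" -> "efa"
DP table:
           e    f    a
      0    1    2    3
  f   1    1    1    2
  d   2    2    2    2
  a   3    3    3    2
Edit distance = dp[3][3] = 2

2


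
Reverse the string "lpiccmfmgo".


Input: lpiccmfmgo
Reading characters right to left:
  Position 9: 'o'
  Position 8: 'g'
  Position 7: 'm'
  Position 6: 'f'
  Position 5: 'm'
  Position 4: 'c'
  Position 3: 'c'
  Position 2: 'i'
  Position 1: 'p'
  Position 0: 'l'
Reversed: ogmfmccipl

ogmfmccipl


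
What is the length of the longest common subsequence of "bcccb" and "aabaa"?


LCS of "bcccb" and "aabaa"
DP table:
           a    a    b    a    a
      0    0    0    0    0    0
  b   0    0    0    1    1    1
  c   0    0    0    1    1    1
  c   0    0    0    1    1    1
  c   0    0    0    1    1    1
  b   0    0    0    1    1    1
LCS length = dp[5][5] = 1

1


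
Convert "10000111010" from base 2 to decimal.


Input: "10000111010" in base 2
Positional expansion:
  Digit '1' (value 1) x 2^10 = 1024
  Digit '0' (value 0) x 2^9 = 0
  Digit '0' (value 0) x 2^8 = 0
  Digit '0' (value 0) x 2^7 = 0
  Digit '0' (value 0) x 2^6 = 0
  Digit '1' (value 1) x 2^5 = 32
  Digit '1' (value 1) x 2^4 = 16
  Digit '1' (value 1) x 2^3 = 8
  Digit '0' (value 0) x 2^2 = 0
  Digit '1' (value 1) x 2^1 = 2
  Digit '0' (value 0) x 2^0 = 0
Sum = 1082

1082


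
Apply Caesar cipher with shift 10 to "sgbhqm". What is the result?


Caesar cipher: shift "sgbhqm" by 10
  's' (pos 18) + 10 = pos 2 = 'c'
  'g' (pos 6) + 10 = pos 16 = 'q'
  'b' (pos 1) + 10 = pos 11 = 'l'
  'h' (pos 7) + 10 = pos 17 = 'r'
  'q' (pos 16) + 10 = pos 0 = 'a'
  'm' (pos 12) + 10 = pos 22 = 'w'
Result: cqlraw

cqlraw


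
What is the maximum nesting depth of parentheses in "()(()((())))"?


Input: "()(()((())))"
Tracking depth:
  Position 0 '(': depth becomes 1
  Position 1 ')': depth becomes 0
  Position 2 '(': depth becomes 1
  Position 3 '(': depth becomes 2
  Position 4 ')': depth becomes 1
  Position 5 '(': depth becomes 2
  Position 6 '(': depth becomes 3
  Position 7 '(': depth becomes 4
  Position 8 ')': depth becomes 3
  Position 9 ')': depth becomes 2
  Position 10 ')': depth becomes 1
  Position 11 ')': depth becomes 0
Maximum depth reached: 4

4


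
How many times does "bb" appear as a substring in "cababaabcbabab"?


Searching for "bb" in "cababaabcbabab"
Scanning each position:
  Position 0: "ca" => no
  Position 1: "ab" => no
  Position 2: "ba" => no
  Position 3: "ab" => no
  Position 4: "ba" => no
  Position 5: "aa" => no
  Position 6: "ab" => no
  Position 7: "bc" => no
  Position 8: "cb" => no
  Position 9: "ba" => no
  Position 10: "ab" => no
  Position 11: "ba" => no
  Position 12: "ab" => no
Total occurrences: 0

0


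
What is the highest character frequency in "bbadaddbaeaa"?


Input: bbadaddbaeaa
Character counts:
  'a': 5
  'b': 3
  'd': 3
  'e': 1
Maximum frequency: 5

5


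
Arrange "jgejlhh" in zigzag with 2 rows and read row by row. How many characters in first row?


Zigzag "jgejlhh" into 2 rows:
Placing characters:
  'j' => row 0
  'g' => row 1
  'e' => row 0
  'j' => row 1
  'l' => row 0
  'h' => row 1
  'h' => row 0
Rows:
  Row 0: "jelh"
  Row 1: "gjh"
First row length: 4

4


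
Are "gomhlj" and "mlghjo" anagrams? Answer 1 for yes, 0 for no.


Strings: "gomhlj", "mlghjo"
Sorted first:  ghjlmo
Sorted second: ghjlmo
Sorted forms match => anagrams

1


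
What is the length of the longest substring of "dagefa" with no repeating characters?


Input: "dagefa"
Sliding window (track last position of each char):
  Position 0 ('d'): window [0,0] length 1 -- new best
  Position 1 ('a'): window [0,1] length 2 -- new best
  Position 2 ('g'): window [0,2] length 3 -- new best
  Position 3 ('e'): window [0,3] length 4 -- new best
  Position 4 ('f'): window [0,4] length 5 -- new best
  Position 5 ('a'): repeat (last at 1), move window start to 2
  Position 5 ('a'): window [2,5] length 4
Longest substring with no repeats: "dagef" with length 5

5


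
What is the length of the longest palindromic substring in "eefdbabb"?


Input: "eefdbabb"
Checking substrings for palindromes:
  [4:7] "bab" (len 3) => palindrome
  [0:2] "ee" (len 2) => palindrome
  [6:8] "bb" (len 2) => palindrome
Longest palindromic substring: "bab" with length 3

3


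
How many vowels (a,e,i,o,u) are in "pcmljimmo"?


Input: pcmljimmo
Checking each character:
  'p' at position 0: consonant
  'c' at position 1: consonant
  'm' at position 2: consonant
  'l' at position 3: consonant
  'j' at position 4: consonant
  'i' at position 5: vowel (running total: 1)
  'm' at position 6: consonant
  'm' at position 7: consonant
  'o' at position 8: vowel (running total: 2)
Total vowels: 2

2


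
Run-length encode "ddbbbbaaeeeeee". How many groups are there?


Input: ddbbbbaaeeeeee
Scanning for consecutive runs:
  Group 1: 'd' x 2 (positions 0-1)
  Group 2: 'b' x 4 (positions 2-5)
  Group 3: 'a' x 2 (positions 6-7)
  Group 4: 'e' x 6 (positions 8-13)
Total groups: 4

4


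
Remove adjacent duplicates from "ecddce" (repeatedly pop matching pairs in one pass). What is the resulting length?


Input: ecddce
Stack-based adjacent duplicate removal:
  Read 'e': push. Stack: e
  Read 'c': push. Stack: ec
  Read 'd': push. Stack: ecd
  Read 'd': matches stack top 'd' => pop. Stack: ec
  Read 'c': matches stack top 'c' => pop. Stack: e
  Read 'e': matches stack top 'e' => pop. Stack: (empty)
Final stack: "" (length 0)

0


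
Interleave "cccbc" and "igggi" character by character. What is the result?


Interleaving "cccbc" and "igggi":
  Position 0: 'c' from first, 'i' from second => "ci"
  Position 1: 'c' from first, 'g' from second => "cg"
  Position 2: 'c' from first, 'g' from second => "cg"
  Position 3: 'b' from first, 'g' from second => "bg"
  Position 4: 'c' from first, 'i' from second => "ci"
Result: cicgcgbgci

cicgcgbgci


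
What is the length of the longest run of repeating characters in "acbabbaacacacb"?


Input: "acbabbaacacacb"
Scanning for longest run:
  Position 1 ('c'): new char, reset run to 1
  Position 2 ('b'): new char, reset run to 1
  Position 3 ('a'): new char, reset run to 1
  Position 4 ('b'): new char, reset run to 1
  Position 5 ('b'): continues run of 'b', length=2
  Position 6 ('a'): new char, reset run to 1
  Position 7 ('a'): continues run of 'a', length=2
  Position 8 ('c'): new char, reset run to 1
  Position 9 ('a'): new char, reset run to 1
  Position 10 ('c'): new char, reset run to 1
  Position 11 ('a'): new char, reset run to 1
  Position 12 ('c'): new char, reset run to 1
  Position 13 ('b'): new char, reset run to 1
Longest run: 'b' with length 2

2


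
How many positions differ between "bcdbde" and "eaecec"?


Comparing "bcdbde" and "eaecec" position by position:
  Position 0: 'b' vs 'e' => DIFFER
  Position 1: 'c' vs 'a' => DIFFER
  Position 2: 'd' vs 'e' => DIFFER
  Position 3: 'b' vs 'c' => DIFFER
  Position 4: 'd' vs 'e' => DIFFER
  Position 5: 'e' vs 'c' => DIFFER
Positions that differ: 6

6


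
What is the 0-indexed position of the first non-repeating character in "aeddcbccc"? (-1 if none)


Input: aeddcbccc
Character frequencies:
  'a': 1
  'b': 1
  'c': 4
  'd': 2
  'e': 1
Scanning left to right for freq == 1:
  Position 0 ('a'): unique! => answer = 0

0


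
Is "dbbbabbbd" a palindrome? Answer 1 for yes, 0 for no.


Input: dbbbabbbd
Reversed: dbbbabbbd
  Compare pos 0 ('d') with pos 8 ('d'): match
  Compare pos 1 ('b') with pos 7 ('b'): match
  Compare pos 2 ('b') with pos 6 ('b'): match
  Compare pos 3 ('b') with pos 5 ('b'): match
Result: palindrome

1


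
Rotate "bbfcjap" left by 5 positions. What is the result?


Input: "bbfcjap", rotate left by 5
First 5 characters: "bbfcj"
Remaining characters: "ap"
Concatenate remaining + first: "ap" + "bbfcj" = "apbbfcj"

apbbfcj


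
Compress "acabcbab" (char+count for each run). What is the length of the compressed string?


Input: acabcbab
Runs:
  'a' x 1 => "a1"
  'c' x 1 => "c1"
  'a' x 1 => "a1"
  'b' x 1 => "b1"
  'c' x 1 => "c1"
  'b' x 1 => "b1"
  'a' x 1 => "a1"
  'b' x 1 => "b1"
Compressed: "a1c1a1b1c1b1a1b1"
Compressed length: 16

16


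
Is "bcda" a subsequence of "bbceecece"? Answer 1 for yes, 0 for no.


Check if "bcda" is a subsequence of "bbceecece"
Greedy scan:
  Position 0 ('b'): matches sub[0] = 'b'
  Position 1 ('b'): no match needed
  Position 2 ('c'): matches sub[1] = 'c'
  Position 3 ('e'): no match needed
  Position 4 ('e'): no match needed
  Position 5 ('c'): no match needed
  Position 6 ('e'): no match needed
  Position 7 ('c'): no match needed
  Position 8 ('e'): no match needed
Only matched 2/4 characters => not a subsequence

0


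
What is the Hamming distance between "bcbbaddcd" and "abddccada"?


Comparing "bcbbaddcd" and "abddccada" position by position:
  Position 0: 'b' vs 'a' => differ
  Position 1: 'c' vs 'b' => differ
  Position 2: 'b' vs 'd' => differ
  Position 3: 'b' vs 'd' => differ
  Position 4: 'a' vs 'c' => differ
  Position 5: 'd' vs 'c' => differ
  Position 6: 'd' vs 'a' => differ
  Position 7: 'c' vs 'd' => differ
  Position 8: 'd' vs 'a' => differ
Total differences (Hamming distance): 9

9


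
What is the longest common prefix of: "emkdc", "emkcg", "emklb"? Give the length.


Words: emkdc, emkcg, emklb
  Position 0: all 'e' => match
  Position 1: all 'm' => match
  Position 2: all 'k' => match
  Position 3: ('d', 'c', 'l') => mismatch, stop
LCP = "emk" (length 3)

3


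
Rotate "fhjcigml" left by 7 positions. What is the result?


Input: "fhjcigml", rotate left by 7
First 7 characters: "fhjcigm"
Remaining characters: "l"
Concatenate remaining + first: "l" + "fhjcigm" = "lfhjcigm"

lfhjcigm


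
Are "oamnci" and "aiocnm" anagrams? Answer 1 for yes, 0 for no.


Strings: "oamnci", "aiocnm"
Sorted first:  acimno
Sorted second: acimno
Sorted forms match => anagrams

1


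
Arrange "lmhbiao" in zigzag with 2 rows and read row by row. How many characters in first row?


Zigzag "lmhbiao" into 2 rows:
Placing characters:
  'l' => row 0
  'm' => row 1
  'h' => row 0
  'b' => row 1
  'i' => row 0
  'a' => row 1
  'o' => row 0
Rows:
  Row 0: "lhio"
  Row 1: "mba"
First row length: 4

4


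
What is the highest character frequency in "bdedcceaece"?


Input: bdedcceaece
Character counts:
  'a': 1
  'b': 1
  'c': 3
  'd': 2
  'e': 4
Maximum frequency: 4

4


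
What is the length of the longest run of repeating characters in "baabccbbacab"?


Input: "baabccbbacab"
Scanning for longest run:
  Position 1 ('a'): new char, reset run to 1
  Position 2 ('a'): continues run of 'a', length=2
  Position 3 ('b'): new char, reset run to 1
  Position 4 ('c'): new char, reset run to 1
  Position 5 ('c'): continues run of 'c', length=2
  Position 6 ('b'): new char, reset run to 1
  Position 7 ('b'): continues run of 'b', length=2
  Position 8 ('a'): new char, reset run to 1
  Position 9 ('c'): new char, reset run to 1
  Position 10 ('a'): new char, reset run to 1
  Position 11 ('b'): new char, reset run to 1
Longest run: 'a' with length 2

2


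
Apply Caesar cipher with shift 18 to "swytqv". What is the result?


Caesar cipher: shift "swytqv" by 18
  's' (pos 18) + 18 = pos 10 = 'k'
  'w' (pos 22) + 18 = pos 14 = 'o'
  'y' (pos 24) + 18 = pos 16 = 'q'
  't' (pos 19) + 18 = pos 11 = 'l'
  'q' (pos 16) + 18 = pos 8 = 'i'
  'v' (pos 21) + 18 = pos 13 = 'n'
Result: koqlin

koqlin


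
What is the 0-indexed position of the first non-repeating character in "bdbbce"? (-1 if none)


Input: bdbbce
Character frequencies:
  'b': 3
  'c': 1
  'd': 1
  'e': 1
Scanning left to right for freq == 1:
  Position 0 ('b'): freq=3, skip
  Position 1 ('d'): unique! => answer = 1

1


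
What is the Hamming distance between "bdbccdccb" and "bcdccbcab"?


Comparing "bdbccdccb" and "bcdccbcab" position by position:
  Position 0: 'b' vs 'b' => same
  Position 1: 'd' vs 'c' => differ
  Position 2: 'b' vs 'd' => differ
  Position 3: 'c' vs 'c' => same
  Position 4: 'c' vs 'c' => same
  Position 5: 'd' vs 'b' => differ
  Position 6: 'c' vs 'c' => same
  Position 7: 'c' vs 'a' => differ
  Position 8: 'b' vs 'b' => same
Total differences (Hamming distance): 4

4


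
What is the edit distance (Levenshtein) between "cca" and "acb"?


Computing edit distance: "cca" -> "acb"
DP table:
           a    c    b
      0    1    2    3
  c   1    1    1    2
  c   2    2    1    2
  a   3    2    2    2
Edit distance = dp[3][3] = 2

2


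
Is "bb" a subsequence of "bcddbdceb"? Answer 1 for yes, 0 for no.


Check if "bb" is a subsequence of "bcddbdceb"
Greedy scan:
  Position 0 ('b'): matches sub[0] = 'b'
  Position 1 ('c'): no match needed
  Position 2 ('d'): no match needed
  Position 3 ('d'): no match needed
  Position 4 ('b'): matches sub[1] = 'b'
  Position 5 ('d'): no match needed
  Position 6 ('c'): no match needed
  Position 7 ('e'): no match needed
  Position 8 ('b'): no match needed
All 2 characters matched => is a subsequence

1


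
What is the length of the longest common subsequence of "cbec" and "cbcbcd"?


LCS of "cbec" and "cbcbcd"
DP table:
           c    b    c    b    c    d
      0    0    0    0    0    0    0
  c   0    1    1    1    1    1    1
  b   0    1    2    2    2    2    2
  e   0    1    2    2    2    2    2
  c   0    1    2    3    3    3    3
LCS length = dp[4][6] = 3

3


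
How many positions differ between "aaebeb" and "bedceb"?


Comparing "aaebeb" and "bedceb" position by position:
  Position 0: 'a' vs 'b' => DIFFER
  Position 1: 'a' vs 'e' => DIFFER
  Position 2: 'e' vs 'd' => DIFFER
  Position 3: 'b' vs 'c' => DIFFER
  Position 4: 'e' vs 'e' => same
  Position 5: 'b' vs 'b' => same
Positions that differ: 4

4


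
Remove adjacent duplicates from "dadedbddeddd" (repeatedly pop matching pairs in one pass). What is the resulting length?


Input: dadedbddeddd
Stack-based adjacent duplicate removal:
  Read 'd': push. Stack: d
  Read 'a': push. Stack: da
  Read 'd': push. Stack: dad
  Read 'e': push. Stack: dade
  Read 'd': push. Stack: daded
  Read 'b': push. Stack: dadedb
  Read 'd': push. Stack: dadedbd
  Read 'd': matches stack top 'd' => pop. Stack: dadedb
  Read 'e': push. Stack: dadedbe
  Read 'd': push. Stack: dadedbed
  Read 'd': matches stack top 'd' => pop. Stack: dadedbe
  Read 'd': push. Stack: dadedbed
Final stack: "dadedbed" (length 8)

8


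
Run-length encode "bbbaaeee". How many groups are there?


Input: bbbaaeee
Scanning for consecutive runs:
  Group 1: 'b' x 3 (positions 0-2)
  Group 2: 'a' x 2 (positions 3-4)
  Group 3: 'e' x 3 (positions 5-7)
Total groups: 3

3


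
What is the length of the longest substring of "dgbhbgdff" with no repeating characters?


Input: "dgbhbgdff"
Sliding window (track last position of each char):
  Position 0 ('d'): window [0,0] length 1 -- new best
  Position 1 ('g'): window [0,1] length 2 -- new best
  Position 2 ('b'): window [0,2] length 3 -- new best
  Position 3 ('h'): window [0,3] length 4 -- new best
  Position 4 ('b'): repeat (last at 2), move window start to 3
  Position 4 ('b'): window [3,4] length 2
  Position 5 ('g'): window [3,5] length 3
  Position 6 ('d'): window [3,6] length 4
  Position 7 ('f'): window [3,7] length 5 -- new best
  Position 8 ('f'): repeat (last at 7), move window start to 8
  Position 8 ('f'): window [8,8] length 1
Longest substring with no repeats: "hbgdf" with length 5

5


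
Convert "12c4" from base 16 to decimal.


Input: "12c4" in base 16
Positional expansion:
  Digit '1' (value 1) x 16^3 = 4096
  Digit '2' (value 2) x 16^2 = 512
  Digit 'c' (value 12) x 16^1 = 192
  Digit '4' (value 4) x 16^0 = 4
Sum = 4804

4804


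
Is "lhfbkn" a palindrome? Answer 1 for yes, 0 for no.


Input: lhfbkn
Reversed: nkbfhl
  Compare pos 0 ('l') with pos 5 ('n'): MISMATCH
  Compare pos 1 ('h') with pos 4 ('k'): MISMATCH
  Compare pos 2 ('f') with pos 3 ('b'): MISMATCH
Result: not a palindrome

0


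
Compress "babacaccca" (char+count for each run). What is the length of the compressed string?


Input: babacaccca
Runs:
  'b' x 1 => "b1"
  'a' x 1 => "a1"
  'b' x 1 => "b1"
  'a' x 1 => "a1"
  'c' x 1 => "c1"
  'a' x 1 => "a1"
  'c' x 3 => "c3"
  'a' x 1 => "a1"
Compressed: "b1a1b1a1c1a1c3a1"
Compressed length: 16

16


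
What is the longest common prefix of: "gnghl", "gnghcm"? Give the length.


Words: gnghl, gnghcm
  Position 0: all 'g' => match
  Position 1: all 'n' => match
  Position 2: all 'g' => match
  Position 3: all 'h' => match
  Position 4: ('l', 'c') => mismatch, stop
LCP = "gngh" (length 4)

4


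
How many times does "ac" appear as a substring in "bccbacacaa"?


Searching for "ac" in "bccbacacaa"
Scanning each position:
  Position 0: "bc" => no
  Position 1: "cc" => no
  Position 2: "cb" => no
  Position 3: "ba" => no
  Position 4: "ac" => MATCH
  Position 5: "ca" => no
  Position 6: "ac" => MATCH
  Position 7: "ca" => no
  Position 8: "aa" => no
Total occurrences: 2

2


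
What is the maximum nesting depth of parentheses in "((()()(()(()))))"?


Input: "((()()(()(()))))"
Tracking depth:
  Position 0 '(': depth becomes 1
  Position 1 '(': depth becomes 2
  Position 2 '(': depth becomes 3
  Position 3 ')': depth becomes 2
  Position 4 '(': depth becomes 3
  Position 5 ')': depth becomes 2
  Position 6 '(': depth becomes 3
  Position 7 '(': depth becomes 4
  Position 8 ')': depth becomes 3
  Position 9 '(': depth becomes 4
  Position 10 '(': depth becomes 5
  Position 11 ')': depth becomes 4
  Position 12 ')': depth becomes 3
  Position 13 ')': depth becomes 2
  Position 14 ')': depth becomes 1
  Position 15 ')': depth becomes 0
Maximum depth reached: 5

5


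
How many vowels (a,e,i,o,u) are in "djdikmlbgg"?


Input: djdikmlbgg
Checking each character:
  'd' at position 0: consonant
  'j' at position 1: consonant
  'd' at position 2: consonant
  'i' at position 3: vowel (running total: 1)
  'k' at position 4: consonant
  'm' at position 5: consonant
  'l' at position 6: consonant
  'b' at position 7: consonant
  'g' at position 8: consonant
  'g' at position 9: consonant
Total vowels: 1

1


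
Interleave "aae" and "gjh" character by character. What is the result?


Interleaving "aae" and "gjh":
  Position 0: 'a' from first, 'g' from second => "ag"
  Position 1: 'a' from first, 'j' from second => "aj"
  Position 2: 'e' from first, 'h' from second => "eh"
Result: agajeh

agajeh


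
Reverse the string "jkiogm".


Input: jkiogm
Reading characters right to left:
  Position 5: 'm'
  Position 4: 'g'
  Position 3: 'o'
  Position 2: 'i'
  Position 1: 'k'
  Position 0: 'j'
Reversed: mgoikj

mgoikj


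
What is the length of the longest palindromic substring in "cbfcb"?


Input: "cbfcb"
Checking substrings for palindromes:
  No multi-char palindromic substrings found
Longest palindromic substring: "c" with length 1

1


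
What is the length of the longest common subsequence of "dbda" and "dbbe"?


LCS of "dbda" and "dbbe"
DP table:
           d    b    b    e
      0    0    0    0    0
  d   0    1    1    1    1
  b   0    1    2    2    2
  d   0    1    2    2    2
  a   0    1    2    2    2
LCS length = dp[4][4] = 2

2
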